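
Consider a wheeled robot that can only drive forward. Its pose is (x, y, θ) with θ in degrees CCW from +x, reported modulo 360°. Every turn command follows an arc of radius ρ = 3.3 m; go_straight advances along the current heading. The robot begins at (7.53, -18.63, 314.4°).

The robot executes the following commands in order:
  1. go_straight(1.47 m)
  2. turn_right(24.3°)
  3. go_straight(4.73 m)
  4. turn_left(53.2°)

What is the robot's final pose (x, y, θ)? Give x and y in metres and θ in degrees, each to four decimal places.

set_pose: (x, y, θ) = (7.5300, -18.6300, 314.4000°), ρ = 3.3
go_straight(1.47): x += 1.47·cos θ, y += 1.47·sin θ → (8.5585, -19.6803, 314.4000°)
turn_right(24.3°): centre at ρ to the right, rotate −24.3° → (9.2998, -20.8551, 290.1000°)
go_straight(4.73): x += 4.73·cos θ, y += 4.73·sin θ → (10.9253, -25.2970, 290.1000°)
turn_left(53.2°): centre at ρ to the left, rotate +53.2° → (13.0760, -27.3237, 343.3000°)

(13.0760, -27.3237, 343.3000°)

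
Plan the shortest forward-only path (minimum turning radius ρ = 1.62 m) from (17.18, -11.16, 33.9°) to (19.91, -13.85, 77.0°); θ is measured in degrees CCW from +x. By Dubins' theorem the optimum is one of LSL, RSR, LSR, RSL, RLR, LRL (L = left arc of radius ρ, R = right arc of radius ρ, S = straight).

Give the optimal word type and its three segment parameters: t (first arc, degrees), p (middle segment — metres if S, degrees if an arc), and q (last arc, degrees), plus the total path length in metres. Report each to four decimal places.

RSR: t = 60.5637°, p = 3.8101 m, q = 256.3363°, L = 12.7703 m

Let ψ = atan2(Δy, Δx) = atan2(-2.69, 2.73) = -44.5772° be the start→goal bearing.
Normalize: d = |goal − start| / ρ = 3.832623/1.62 = 2.365817, α = (θ_start − ψ) mod 360° = 78.4772° = 1.369685 rad, β = (θ_goal − ψ) mod 360° = 121.5772° = 2.121922 rad.
Common terms: sin α = 0.979845, cos α = 0.199759, sin β = 0.851936, cos β = -0.523646, cos(α−β) = 0.730162, d² = 5.597089. Work in radians in the unit-radius frame; every candidate has L = ρ·(t + p + q).
LSL: p² = 2 + d² − 2cos(α−β) + 2d(sin α − sin β) = 6.741985; p = √p² = 2.596533; φ = atan2(cos β − cos α, d + sin α − sin β) = -0.282340 rad; t = (φ − α) mod 2π = 4.631160 rad, q = (β − φ) mod 2π = 2.404262 rad → L = 1.62·(4.631160 + 2.596533 + 2.404262) = 1.62·9.631955 = 15.603768 m
RSR: p² = 2 + d² − 2cos(α−β) + 2d(sin β − sin α) = 5.531544; p = √p² = 2.351923; φ = atan2(cos α − cos β, d − sin α + sin β) = 0.312649 rad; t = (α − φ) mod 2π = 1.057036 rad, q = (φ − β) mod 2π = 4.473912 rad → L = 1.62·(1.057036 + 2.351923 + 4.473912) = 1.62·7.882872 = 12.770252 m
LSR: p² = d² − 2 + 2cos(α−β) + 2d(sin α + sin β) = 13.724729; p = √p² = 3.704690; φ = atan2(−cos α − cos β, d + sin α + sin β) − atan2(−2, p) = 0.572030 rad; t = (φ − α) mod 2π = 5.485530 rad, q = (φ − β) mod 2π = 4.733293 rad → L = 1.62·(5.485530 + 3.704690 + 4.733293) = 1.62·13.923513 = 22.556092 m
RSL: p² = d² − 2 + 2cos(α−β) − 2d(sin α + sin β) = -3.609902 < 0 → infeasible
RLR: c = (6 − d² + 2cos(α−β) + 2d(sin α − sin β))/8 = 0.308557; p = 2π − arccos c = 5.026065 rad; φ = atan2(cos α − cos β, d − sin α + sin β) = 0.312649 rad; t = (α − φ + p/2) mod 2π = 3.570068 rad, q = (α − β − t + p) mod 2π = 0.703759 rad → L = 1.62·(3.570068 + 5.026065 + 0.703759) = 1.62·9.299892 = 15.065826 m
LRL: c = (6 − d² + 2cos(α−β) − 2d(sin α − sin β))/8 = 0.157252; p = 2π − arccos c = 4.870296 rad; φ = atan2(cos β − cos α, d + sin α − sin β) = -0.282340 rad; t = (φ − α + p/2) mod 2π = 0.783123 rad, q = (β − α − t + p) mod 2π = 4.839410 rad → L = 1.62·(0.783123 + 4.870296 + 4.839410) = 1.62·10.492829 = 16.998384 m
Shortest: RSR with L = 12.770252 m ≈ 12.7703 m
Convert RSR to answer units (arcs ×180/π): t = 1.057036·180/π = 60.5637°, p = ρ·p = 1.62·2.351923 = 3.8101 m, q = 4.473912·180/π = 256.3363°, L = 12.7703 m.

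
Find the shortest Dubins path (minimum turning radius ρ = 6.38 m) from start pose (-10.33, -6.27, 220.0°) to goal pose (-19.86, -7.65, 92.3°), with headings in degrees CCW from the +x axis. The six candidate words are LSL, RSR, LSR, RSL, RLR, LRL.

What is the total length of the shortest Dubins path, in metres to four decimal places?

Let ψ = atan2(Δy, Δx) = atan2(-1.38, -9.53) = -171.7605° be the start→goal bearing.
Normalize: d = |goal − start| / ρ = 9.629398/6.38 = 1.509310, α = (θ_start − ψ) mod 360° = 31.7605° = 0.554325 rad, β = (θ_goal − ψ) mod 360° = 264.0605° = 4.608725 rad.
Common terms: sin α = 0.526370, cos α = 0.850256, sin β = -0.994632, cos β = -0.103478, cos(α−β) = -0.611527, d² = 2.278017. Work in radians in the unit-radius frame; every candidate has L = ρ·(t + p + q).
LSL: p² = 2 + d² − 2cos(α−β) + 2d(sin α − sin β) = 10.092396; p = √p² = 3.176853; φ = atan2(cos β − cos α, d + sin α − sin β) = -0.304916 rad; t = (φ − α) mod 2π = 5.423944 rad, q = (β − φ) mod 2π = 4.913642 rad → L = 6.38·(5.423944 + 3.176853 + 4.913642) = 6.38·13.514438 = 86.222117 m
RSR: p² = 2 + d² − 2cos(α−β) + 2d(sin β − sin α) = 0.909745; p = √p² = 0.953806; φ = atan2(cos α − cos β, d − sin α + sin β) = 1.583054 rad; t = (α − φ) mod 2π = 5.254456 rad, q = (φ − β) mod 2π = 3.257515 rad → L = 6.38·(5.254456 + 0.953806 + 3.257515) = 6.38·9.465776 = 60.391653 m
LSR: p² = d² − 2 + 2cos(α−β) + 2d(sin α + sin β) = -2.358542 < 0 → infeasible
RSL: p² = d² − 2 + 2cos(α−β) − 2d(sin α + sin β) = 0.468467; p = √p² = 0.684447; φ = atan2(cos α + cos β, d − sin α − sin β) − atan2(2, p) = -0.879998 rad; t = (α − φ) mod 2π = 1.434323 rad, q = (β − φ) mod 2π = 5.488723 rad → L = 6.38·(1.434323 + 0.684447 + 5.488723) = 6.38·7.607492 = 48.535801 m
RLR: c = (6 − d² + 2cos(α−β) + 2d(sin α − sin β))/8 = 0.886282; p = 2π − arccos c = 5.801643 rad; φ = atan2(cos α − cos β, d − sin α + sin β) = 1.583054 rad; t = (α − φ + p/2) mod 2π = 1.872093 rad, q = (α − β − t + p) mod 2π = 6.158336 rad → L = 6.38·(1.872093 + 5.801643 + 6.158336) = 6.38·13.832072 = 88.248622 m
LRL: c = (6 − d² + 2cos(α−β) − 2d(sin α − sin β))/8 = -0.261550; p = 2π − arccos c = 4.447762 rad; φ = atan2(cos β − cos α, d + sin α − sin β) = -0.304916 rad; t = (φ − α + p/2) mod 2π = 1.364639 rad, q = (β − α − t + p) mod 2π = 0.854337 rad → L = 6.38·(1.364639 + 4.447762 + 0.854337) = 6.38·6.666738 = 42.533788 m
Shortest: LRL with L = 42.533788 m ≈ 42.5338 m

42.5338 m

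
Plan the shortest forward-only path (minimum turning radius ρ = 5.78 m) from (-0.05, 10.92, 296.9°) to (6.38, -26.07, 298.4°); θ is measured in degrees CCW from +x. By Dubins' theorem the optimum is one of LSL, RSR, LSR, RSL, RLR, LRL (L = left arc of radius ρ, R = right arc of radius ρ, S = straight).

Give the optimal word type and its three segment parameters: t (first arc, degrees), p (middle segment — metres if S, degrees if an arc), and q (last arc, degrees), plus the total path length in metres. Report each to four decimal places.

RSL: t = 17.9739°, p = 33.8292 m, q = 19.4739°, L = 37.6069 m

Let ψ = atan2(Δy, Δx) = atan2(-36.99, 6.43) = -80.1388° be the start→goal bearing.
Normalize: d = |goal − start| / ρ = 37.544707/5.78 = 6.495624, α = (θ_start − ψ) mod 360° = 17.0388° = 0.297383 rad, β = (θ_goal − ψ) mod 360° = 18.5388° = 0.323563 rad.
Common terms: sin α = 0.293019, cos α = 0.956107, sin β = 0.317946, cos β = 0.948109, cos(α−β) = 0.999657, d² = 42.193131. Work in radians in the unit-radius frame; every candidate has L = ρ·(t + p + q).
LSL: p² = 2 + d² − 2cos(α−β) + 2d(sin α − sin β) = 41.869976; p = √p² = 6.470701; φ = atan2(cos β − cos α, d + sin α − sin β) = -0.001236 rad; t = (φ − α) mod 2π = 5.984567 rad, q = (β − φ) mod 2π = 0.324799 rad → L = 5.78·(5.984567 + 6.470701 + 0.324799) = 5.78·12.780067 = 73.868785 m
RSR: p² = 2 + d² − 2cos(α−β) + 2d(sin β − sin α) = 42.517656; p = √p² = 6.520556; φ = atan2(cos α − cos β, d − sin α + sin β) = 0.001227 rad; t = (α − φ) mod 2π = 0.296156 rad, q = (φ − β) mod 2π = 5.960849 rad → L = 5.78·(0.296156 + 6.520556 + 5.960849) = 5.78·12.777562 = 73.854307 m
LSR: p² = d² − 2 + 2cos(α−β) + 2d(sin α + sin β) = 50.129643; p = √p² = 7.080229; φ = atan2(−cos α − cos β, d + sin α + sin β) − atan2(−2, p) = 0.013503 rad; t = (φ − α) mod 2π = 5.999306 rad, q = (φ − β) mod 2π = 5.973126 rad → L = 5.78·(5.999306 + 7.080229 + 5.973126) = 5.78·19.052661 = 110.124379 m
RSL: p² = d² − 2 + 2cos(α−β) − 2d(sin α + sin β) = 34.255248; p = √p² = 5.852798; φ = atan2(cos α + cos β, d − sin α − sin β) − atan2(2, p) = -0.016321 rad; t = (α − φ) mod 2π = 0.313703 rad, q = (β − φ) mod 2π = 0.339883 rad → L = 5.78·(0.313703 + 5.852798 + 0.339883) = 5.78·6.506385 = 37.606906 m
RLR: c = (6 − d² + 2cos(α−β) + 2d(sin α − sin β))/8 = -4.314707, |c| > 1 → infeasible
LRL: c = (6 − d² + 2cos(α−β) − 2d(sin α − sin β))/8 = -4.233747, |c| > 1 → infeasible
Shortest: RSL with L = 37.606906 m ≈ 37.6069 m
Convert RSL to answer units (arcs ×180/π): t = 0.313703·180/π = 17.9739°, p = ρ·p = 5.78·5.852798 = 33.8292 m, q = 0.339883·180/π = 19.4739°, L = 37.6069 m.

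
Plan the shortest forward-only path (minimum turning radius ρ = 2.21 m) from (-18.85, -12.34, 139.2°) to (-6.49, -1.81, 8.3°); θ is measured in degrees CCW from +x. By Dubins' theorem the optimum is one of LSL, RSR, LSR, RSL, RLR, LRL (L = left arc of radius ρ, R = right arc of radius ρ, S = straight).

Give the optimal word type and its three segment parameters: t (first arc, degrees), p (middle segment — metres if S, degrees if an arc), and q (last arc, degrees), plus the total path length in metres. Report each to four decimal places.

RSR: t = 108.5024°, p = 13.0658 m, q = 22.3976°, L = 18.1149 m

Let ψ = atan2(Δy, Δx) = atan2(10.53, 12.36) = 40.4291° be the start→goal bearing.
Normalize: d = |goal − start| / ρ = 16.237318/2.21 = 7.347203, α = (θ_start − ψ) mod 360° = 98.7709° = 1.723878 rad, β = (θ_goal − ψ) mod 360° = 327.8709° = 5.722427 rad.
Common terms: sin α = 0.988306, cos α = -0.152485, sin β = -0.531828, cos β = 0.846852, cos(α−β) = -0.654741, d² = 53.981389. Work in radians in the unit-radius frame; every candidate has L = ρ·(t + p + q).
LSL: p² = 2 + d² − 2cos(α−β) + 2d(sin α − sin β) = 79.628337; p = √p² = 8.923471; φ = atan2(cos β − cos α, d + sin α − sin β) = 0.112225 rad; t = (φ − α) mod 2π = 4.671532 rad, q = (β − φ) mod 2π = 5.610202 rad → L = 2.21·(4.671532 + 8.923471 + 5.610202) = 2.21·19.205206 = 42.443505 m
RSR: p² = 2 + d² − 2cos(α−β) + 2d(sin β − sin α) = 34.953404; p = √p² = 5.912140; φ = atan2(cos α − cos β, d − sin α + sin β) = -0.169847 rad; t = (α − φ) mod 2π = 1.893725 rad, q = (φ − β) mod 2π = 0.390911 rad → L = 2.21·(1.893725 + 5.912140 + 0.390911) = 2.21·8.196776 = 18.114876 m
LSR: p² = d² − 2 + 2cos(α−β) + 2d(sin α + sin β) = 57.379575; p = √p² = 7.574931; φ = atan2(−cos α − cos β, d + sin α + sin β) − atan2(−2, p) = 0.169392 rad; t = (φ − α) mod 2π = 4.728700 rad, q = (φ − β) mod 2π = 0.730150 rad → L = 2.21·(4.728700 + 7.574931 + 0.730150) = 2.21·13.033780 = 28.804655 m
RSL: p² = d² − 2 + 2cos(α−β) − 2d(sin α + sin β) = 43.964239; p = √p² = 6.630553; φ = atan2(cos α + cos β, d − sin α − sin β) − atan2(2, p) = -0.192526 rad; t = (α − φ) mod 2π = 1.916404 rad, q = (β − φ) mod 2π = 5.914953 rad → L = 2.21·(1.916404 + 6.630553 + 5.914953) = 2.21·14.461910 = 31.960822 m
RLR: c = (6 − d² + 2cos(α−β) + 2d(sin α − sin β))/8 = -3.369175, |c| > 1 → infeasible
LRL: c = (6 − d² + 2cos(α−β) − 2d(sin α − sin β))/8 = -8.953542, |c| > 1 → infeasible
Shortest: RSR with L = 18.114876 m ≈ 18.1149 m
Convert RSR to answer units (arcs ×180/π): t = 1.893725·180/π = 108.5024°, p = ρ·p = 2.21·5.912140 = 13.0658 m, q = 0.390911·180/π = 22.3976°, L = 18.1149 m.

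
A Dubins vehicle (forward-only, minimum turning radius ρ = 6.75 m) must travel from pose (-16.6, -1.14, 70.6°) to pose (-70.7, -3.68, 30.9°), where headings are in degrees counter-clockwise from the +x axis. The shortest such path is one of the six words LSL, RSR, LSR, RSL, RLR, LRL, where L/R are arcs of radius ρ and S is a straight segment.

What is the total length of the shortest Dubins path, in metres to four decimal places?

Let ψ = atan2(Δy, Δx) = atan2(-2.54, -54.10) = -177.3119° be the start→goal bearing.
Normalize: d = |goal − start| / ρ = 54.159594/6.75 = 8.023644, α = (θ_start − ψ) mod 360° = 247.9119° = 4.326879 rad, β = (θ_goal − ψ) mod 360° = 208.2119° = 3.633984 rad.
Common terms: sin α = -0.926607, cos α = -0.376031, sin β = -0.472734, cos β = -0.881205, cos(α−β) = 0.769400, d² = 64.378855. Work in radians in the unit-radius frame; every candidate has L = ρ·(t + p + q).
LSL: p² = 2 + d² − 2cos(α−β) + 2d(sin α − sin β) = 57.556631; p = √p² = 7.586609; φ = atan2(cos β − cos α, d + sin α − sin β) = -0.066637 rad; t = (φ − α) mod 2π = 1.889669 rad, q = (β − φ) mod 2π = 3.700621 rad → L = 6.75·(1.889669 + 7.586609 + 3.700621) = 6.75·13.176898 = 88.944063 m
RSR: p² = 2 + d² − 2cos(α−β) + 2d(sin β − sin α) = 72.123481; p = √p² = 8.492554; φ = atan2(cos α − cos β, d − sin α + sin β) = 0.059519 rad; t = (α − φ) mod 2π = 4.267360 rad, q = (φ − β) mod 2π = 2.708721 rad → L = 6.75·(4.267360 + 8.492554 + 2.708721) = 6.75·15.468635 = 104.413290 m
LSR: p² = d² − 2 + 2cos(α−β) + 2d(sin α + sin β) = 41.462024; p = √p² = 6.439101; φ = atan2(−cos α − cos β, d + sin α + sin β) − atan2(−2, p) = 0.488716 rad; t = (φ − α) mod 2π = 2.445022 rad, q = (φ − β) mod 2π = 3.137917 rad → L = 6.75·(2.445022 + 6.439101 + 3.137917) = 6.75·12.022040 = 81.148772 m
RSL: p² = d² − 2 + 2cos(α−β) − 2d(sin α + sin β) = 86.373285; p = √p² = 9.293723; φ = atan2(cos α + cos β, d − sin α − sin β) − atan2(2, p) = -0.344605 rad; t = (α − φ) mod 2π = 4.671485 rad, q = (β − φ) mod 2π = 3.978589 rad → L = 6.75·(4.671485 + 9.293723 + 3.978589) = 6.75·17.943797 = 121.120628 m
RLR: c = (6 − d² + 2cos(α−β) + 2d(sin α − sin β))/8 = -8.015435, |c| > 1 → infeasible
LRL: c = (6 − d² + 2cos(α−β) − 2d(sin α − sin β))/8 = -6.194579, |c| > 1 → infeasible
Shortest: LSR with L = 81.148772 m ≈ 81.1488 m

81.1488 m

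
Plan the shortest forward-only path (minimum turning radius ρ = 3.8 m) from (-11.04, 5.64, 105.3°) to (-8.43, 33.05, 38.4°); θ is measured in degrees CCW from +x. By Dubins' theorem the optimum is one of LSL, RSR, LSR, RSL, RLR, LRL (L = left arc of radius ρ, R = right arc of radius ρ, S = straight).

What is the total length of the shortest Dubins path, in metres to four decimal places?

Let ψ = atan2(Δy, Δx) = atan2(27.41, 2.61) = 84.5607° be the start→goal bearing.
Normalize: d = |goal − start| / ρ = 27.533983/3.8 = 7.245785, α = (θ_start − ψ) mod 360° = 20.7393° = 0.361970 rad, β = (θ_goal − ψ) mod 360° = 313.8393° = 5.477530 rad.
Common terms: sin α = 0.354117, cos α = 0.935201, sin β = -0.721285, cos β = 0.692639, cos(α−β) = 0.392337, d² = 52.501399. Work in radians in the unit-radius frame; every candidate has L = ρ·(t + p + q).
LSL: p² = 2 + d² − 2cos(α−β) + 2d(sin α − sin β) = 69.300986; p = √p² = 8.324721; φ = atan2(cos β − cos α, d + sin α − sin β) = -0.029142 rad; t = (φ − α) mod 2π = 5.892074 rad, q = (β − φ) mod 2π = 5.506672 rad → L = 3.8·(5.892074 + 8.324721 + 5.506672) = 3.8·19.723467 = 74.949174 m
RSR: p² = 2 + d² − 2cos(α−β) + 2d(sin β − sin α) = 38.132463; p = √p² = 6.175149; φ = atan2(cos α − cos β, d − sin α + sin β) = 0.039291 rad; t = (α − φ) mod 2π = 0.322679 rad, q = (φ − β) mod 2π = 0.844946 rad → L = 3.8·(0.322679 + 6.175149 + 0.844946) = 3.8·7.342774 = 27.902542 m
LSR: p² = d² − 2 + 2cos(α−β) + 2d(sin α + sin β) = 45.965238; p = √p² = 6.779767; φ = atan2(−cos α − cos β, d + sin α + sin β) − atan2(−2, p) = 0.054482 rad; t = (φ − α) mod 2π = 5.975697 rad, q = (φ − β) mod 2π = 0.860137 rad → L = 3.8·(5.975697 + 6.779767 + 0.860137) = 3.8·13.615602 = 51.739286 m
RSL: p² = d² − 2 + 2cos(α−β) − 2d(sin α + sin β) = 56.606908; p = √p² = 7.523756; φ = atan2(cos α + cos β, d − sin α − sin β) − atan2(2, p) = -0.049163 rad; t = (α − φ) mod 2π = 0.411133 rad, q = (β − φ) mod 2π = 5.526693 rad → L = 3.8·(0.411133 + 7.523756 + 5.526693) = 3.8·13.461583 = 51.154014 m
RLR: c = (6 − d² + 2cos(α−β) + 2d(sin α − sin β))/8 = -3.766558, |c| > 1 → infeasible
LRL: c = (6 − d² + 2cos(α−β) − 2d(sin α − sin β))/8 = -7.662623, |c| > 1 → infeasible
Shortest: RSR with L = 27.902542 m ≈ 27.9025 m

27.9025 m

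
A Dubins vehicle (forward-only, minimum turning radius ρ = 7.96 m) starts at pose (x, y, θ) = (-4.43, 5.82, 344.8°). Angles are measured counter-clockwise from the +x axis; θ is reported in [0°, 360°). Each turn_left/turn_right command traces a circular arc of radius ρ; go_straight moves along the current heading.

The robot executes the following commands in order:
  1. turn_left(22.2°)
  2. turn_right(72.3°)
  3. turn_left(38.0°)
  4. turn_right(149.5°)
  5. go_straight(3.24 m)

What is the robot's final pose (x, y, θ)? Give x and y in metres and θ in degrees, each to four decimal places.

set_pose: (x, y, θ) = (-4.4300, 5.8200, 344.8000°), ρ = 7.96
turn_left(22.2°): centre at ρ to the left, rotate +22.2° → (-1.3729, 5.6009, 367.0000° ≡ 7.0000°)
turn_right(72.3°): centre at ρ to the right, rotate −72.3° → (6.8289, 1.0264, -65.3000° ≡ 294.7000°)
turn_left(38.0°): centre at ρ to the left, rotate +38.0° → (10.4098, -2.7208, 332.7000°)
turn_right(149.5°): centre at ρ to the right, rotate −149.5° → (7.2033, -17.7417, 183.2000°)
go_straight(3.24): x += 3.24·cos θ, y += 3.24·sin θ → (3.9683, -17.9226, 183.2000°)

(3.9683, -17.9226, 183.2000°)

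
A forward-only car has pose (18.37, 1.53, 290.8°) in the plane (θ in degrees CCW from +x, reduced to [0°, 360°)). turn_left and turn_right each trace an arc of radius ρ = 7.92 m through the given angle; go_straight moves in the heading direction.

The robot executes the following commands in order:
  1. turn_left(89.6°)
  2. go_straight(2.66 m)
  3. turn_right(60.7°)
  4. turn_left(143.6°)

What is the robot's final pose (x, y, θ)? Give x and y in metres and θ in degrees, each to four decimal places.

(51.7411, 4.3258, 103.3000°)

set_pose: (x, y, θ) = (18.3700, 1.5300, 290.8000°), ρ = 7.92
turn_left(89.6°): centre at ρ to the left, rotate +89.6° → (28.5345, -3.0808, 380.4000° ≡ 20.4000°)
go_straight(2.66): x += 2.66·cos θ, y += 2.66·sin θ → (31.0277, -2.1536, 20.4000°)
turn_right(60.7°): centre at ρ to the right, rotate −60.7° → (38.9109, -3.5366, -40.3000° ≡ 319.7000°)
turn_left(143.6°): centre at ρ to the left, rotate +143.6° → (51.7411, 4.3258, 463.3000° ≡ 103.3000°)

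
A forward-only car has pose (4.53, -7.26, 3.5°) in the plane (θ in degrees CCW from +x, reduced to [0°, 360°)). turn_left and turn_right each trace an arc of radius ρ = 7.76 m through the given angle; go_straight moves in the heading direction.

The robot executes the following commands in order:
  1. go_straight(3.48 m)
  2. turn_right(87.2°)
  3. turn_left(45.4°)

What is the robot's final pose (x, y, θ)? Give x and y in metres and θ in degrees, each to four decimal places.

set_pose: (x, y, θ) = (4.5300, -7.2600, 3.5000°), ρ = 7.76
go_straight(3.48): x += 3.48·cos θ, y += 3.48·sin θ → (8.0035, -7.0476, 3.5000°)
turn_right(87.2°): centre at ρ to the right, rotate −87.2° → (16.1904, -13.9415, -83.7000° ≡ 276.3000°)
turn_left(45.4°): centre at ρ to the left, rotate +45.4° → (19.0940, -19.1799, 321.7000°)

(19.0940, -19.1799, 321.7000°)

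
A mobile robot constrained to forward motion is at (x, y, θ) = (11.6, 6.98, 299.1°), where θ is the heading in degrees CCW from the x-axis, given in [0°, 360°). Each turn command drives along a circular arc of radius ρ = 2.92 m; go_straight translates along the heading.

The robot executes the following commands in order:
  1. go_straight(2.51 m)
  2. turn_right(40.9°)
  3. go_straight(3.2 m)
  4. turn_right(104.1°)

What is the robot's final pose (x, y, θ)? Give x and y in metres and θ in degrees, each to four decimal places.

(8.3394, -2.3924, 154.1000°)

set_pose: (x, y, θ) = (11.6000, 6.9800, 299.1000°), ρ = 2.92
go_straight(2.51): x += 2.51·cos θ, y += 2.51·sin θ → (12.8207, 4.7868, 299.1000°)
turn_right(40.9°): centre at ρ to the right, rotate −40.9° → (13.1276, 2.7696, 258.2000°)
go_straight(3.2): x += 3.2·cos θ, y += 3.2·sin θ → (12.4732, -0.3628, 258.2000°)
turn_right(104.1°): centre at ρ to the right, rotate −104.1° → (8.3394, -2.3924, 154.1000°)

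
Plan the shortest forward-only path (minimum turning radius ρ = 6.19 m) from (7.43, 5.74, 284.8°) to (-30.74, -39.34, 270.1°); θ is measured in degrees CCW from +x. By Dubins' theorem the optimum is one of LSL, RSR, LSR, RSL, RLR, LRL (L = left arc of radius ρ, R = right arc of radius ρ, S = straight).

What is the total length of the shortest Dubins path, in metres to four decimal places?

60.4651 m

Let ψ = atan2(Δy, Δx) = atan2(-45.08, -38.17) = -130.2552° be the start→goal bearing.
Normalize: d = |goal − start| / ρ = 59.069072/6.19 = 9.542661, α = (θ_start − ψ) mod 360° = 55.0552° = 0.960894 rad, β = (θ_goal − ψ) mod 360° = 40.3552° = 0.704330 rad.
Common terms: sin α = 0.819704, cos α = 0.572788, sin β = 0.647524, cos β = 0.762045, cos(α−β) = 0.967268, d² = 91.062381. Work in radians in the unit-radius frame; every candidate has L = ρ·(t + p + q).
LSL: p² = 2 + d² − 2cos(α−β) + 2d(sin α − sin β) = 94.413959; p = √p² = 9.716685; φ = atan2(cos β − cos α, d + sin α − sin β) = 0.019479 rad; t = (φ − α) mod 2π = 5.341770 rad, q = (β − φ) mod 2π = 0.684851 rad → L = 6.19·(5.341770 + 9.716685 + 0.684851) = 6.19·15.743306 = 97.451067 m
RSR: p² = 2 + d² − 2cos(α−β) + 2d(sin β − sin α) = 87.841732; p = √p² = 9.372392; φ = atan2(cos α − cos β, d − sin α + sin β) = -0.020194 rad; t = (α − φ) mod 2π = 0.981088 rad, q = (φ − β) mod 2π = 5.558661 rad → L = 6.19·(0.981088 + 9.372392 + 5.558661) = 6.19·15.912141 = 98.496151 m
LSR: p² = d² − 2 + 2cos(α−β) + 2d(sin α + sin β) = 118.999425; p = √p² = 10.908686; φ = atan2(−cos α − cos β, d + sin α + sin β) − atan2(−2, p) = 0.060676 rad; t = (φ − α) mod 2π = 5.382967 rad, q = (φ − β) mod 2π = 5.639531 rad → L = 6.19·(5.382967 + 10.908686 + 5.639531) = 6.19·21.931184 = 135.754028 m
RSL: p² = d² − 2 + 2cos(α−β) − 2d(sin α + sin β) = 62.994408; p = √p² = 7.936902; φ = atan2(cos α + cos β, d − sin α − sin β) − atan2(2, p) = -0.083034 rad; t = (α − φ) mod 2π = 1.043928 rad, q = (β − φ) mod 2π = 0.787364 rad → L = 6.19·(1.043928 + 7.936902 + 0.787364) = 6.19·9.768194 = 60.465120 m
RLR: c = (6 − d² + 2cos(α−β) + 2d(sin α − sin β))/8 = -9.980216, |c| > 1 → infeasible
LRL: c = (6 − d² + 2cos(α−β) − 2d(sin α − sin β))/8 = -10.801745, |c| > 1 → infeasible
Shortest: RSL with L = 60.465120 m ≈ 60.4651 m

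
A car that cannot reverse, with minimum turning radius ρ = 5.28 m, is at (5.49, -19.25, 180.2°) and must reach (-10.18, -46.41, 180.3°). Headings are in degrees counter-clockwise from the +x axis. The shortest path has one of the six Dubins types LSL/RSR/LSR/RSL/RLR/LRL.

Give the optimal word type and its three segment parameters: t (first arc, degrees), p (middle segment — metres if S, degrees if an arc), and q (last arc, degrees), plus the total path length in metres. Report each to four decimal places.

Let ψ = atan2(Δy, Δx) = atan2(-27.16, -15.67) = -119.9829° be the start→goal bearing.
Normalize: d = |goal − start| / ρ = 31.356251/5.28 = 5.938684, α = (θ_start − ψ) mod 360° = 300.1829° = 5.239179 rad, β = (θ_goal − ψ) mod 360° = 300.2829° = 5.240925 rad.
Common terms: sin α = -0.864425, cos α = 0.502761, sin β = -0.863546, cos β = 0.504269, cos(α−β) = 0.999998, d² = 35.267967. Work in radians in the unit-radius frame; every candidate has L = ρ·(t + p + q).
LSL: p² = 2 + d² − 2cos(α−β) + 2d(sin α − sin β) = 35.257533; p = √p² = 5.937805; φ = atan2(cos β − cos α, d + sin α − sin β) = 0.000254 rad; t = (φ − α) mod 2π = 1.044260 rad, q = (β − φ) mod 2π = 5.240671 rad → L = 5.28·(1.044260 + 5.937805 + 5.240671) = 5.28·12.222736 = 64.536046 m
RSR: p² = 2 + d² − 2cos(α−β) + 2d(sin β − sin α) = 35.278408; p = √p² = 5.939563; φ = atan2(cos α − cos β, d − sin α + sin β) = -0.000254 rad; t = (α − φ) mod 2π = 5.239433 rad, q = (φ − β) mod 2π = 1.042007 rad → L = 5.28·(5.239433 + 5.939563 + 1.042007) = 5.28·12.221003 = 64.526896 m
LSR: p² = d² − 2 + 2cos(α−β) + 2d(sin α + sin β) = 14.744208; p = √p² = 3.839819; φ = atan2(−cos α − cos β, d + sin α + sin β) − atan2(−2, p) = 0.245445 rad; t = (φ − α) mod 2π = 1.289451 rad, q = (φ − β) mod 2π = 1.287705 rad → L = 5.28·(1.289451 + 3.839819 + 1.287705) = 5.28·6.416975 = 33.881626 m
RSL: p² = d² − 2 + 2cos(α−β) − 2d(sin α + sin β) = 55.791720; p = √p² = 7.469386; φ = atan2(cos α + cos β, d − sin α − sin β) − atan2(2, p) = -0.131018 rad; t = (α − φ) mod 2π = 5.370197 rad, q = (β − φ) mod 2π = 5.371943 rad → L = 5.28·(5.370197 + 7.469386 + 5.371943) = 5.28·18.211526 = 96.156856 m
RLR: c = (6 − d² + 2cos(α−β) + 2d(sin α − sin β))/8 = -3.409801, |c| > 1 → infeasible
LRL: c = (6 − d² + 2cos(α−β) − 2d(sin α − sin β))/8 = -3.407192, |c| > 1 → infeasible
Shortest: LSR with L = 33.881626 m ≈ 33.8816 m
Convert LSR to answer units (arcs ×180/π): t = 1.289451·180/π = 73.8801°, p = ρ·p = 5.28·3.839819 = 20.2742 m, q = 1.287705·180/π = 73.7801°, L = 33.8816 m.

LSR: t = 73.8801°, p = 20.2742 m, q = 73.7801°, L = 33.8816 m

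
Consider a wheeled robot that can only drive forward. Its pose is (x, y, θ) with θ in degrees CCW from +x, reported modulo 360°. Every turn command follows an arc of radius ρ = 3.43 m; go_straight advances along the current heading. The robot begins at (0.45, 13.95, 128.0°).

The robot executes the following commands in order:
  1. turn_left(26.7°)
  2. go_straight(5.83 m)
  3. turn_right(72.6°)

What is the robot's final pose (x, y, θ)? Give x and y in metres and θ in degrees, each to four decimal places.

(-7.9895, 21.0032, 82.1000°)

set_pose: (x, y, θ) = (0.4500, 13.9500, 128.0000°), ρ = 3.43
turn_left(26.7°): centre at ρ to the left, rotate +26.7° → (-0.7870, 14.9393, 154.7000°)
go_straight(5.83): x += 5.83·cos θ, y += 5.83·sin θ → (-6.0578, 17.4308, 154.7000°)
turn_right(72.6°): centre at ρ to the right, rotate −72.6° → (-7.9895, 21.0032, 82.1000°)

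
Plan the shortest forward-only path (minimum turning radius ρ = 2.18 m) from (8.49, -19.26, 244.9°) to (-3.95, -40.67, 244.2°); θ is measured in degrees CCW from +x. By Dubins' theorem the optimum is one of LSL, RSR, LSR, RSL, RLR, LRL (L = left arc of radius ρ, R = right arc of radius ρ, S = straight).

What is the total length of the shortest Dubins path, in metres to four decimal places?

Let ψ = atan2(Δy, Δx) = atan2(-21.41, -12.44) = -120.1582° be the start→goal bearing.
Normalize: d = |goal − start| / ρ = 24.761698/2.18 = 11.358577, α = (θ_start − ψ) mod 360° = 5.0582° = 0.088282 rad, β = (θ_goal − ψ) mod 360° = 4.3582° = 0.076064 rad.
Common terms: sin α = 0.088167, cos α = 0.996106, sin β = 0.075991, cos β = 0.997108, cos(α−β) = 0.999925, d² = 129.017275. Work in radians in the unit-radius frame; every candidate has L = ρ·(t + p + q).
LSL: p² = 2 + d² − 2cos(α−β) + 2d(sin α − sin β) = 129.294029; p = √p² = 11.370753; φ = atan2(cos β − cos α, d + sin α − sin β) = 0.000088 rad; t = (φ − α) mod 2π = 6.194992 rad, q = (β − φ) mod 2π = 0.075976 rad → L = 2.18·(6.194992 + 11.370753 + 0.075976) = 2.18·17.641721 = 38.458952 m
RSR: p² = 2 + d² − 2cos(α−β) + 2d(sin β − sin α) = 128.740821; p = √p² = 11.346401; φ = atan2(cos α − cos β, d − sin α + sin β) = -0.000088 rad; t = (α − φ) mod 2π = 0.088370 rad, q = (φ − β) mod 2π = 6.207033 rad → L = 2.18·(0.088370 + 11.346401 + 6.207033) = 2.18·17.641804 = 38.459132 m
LSR: p² = d² − 2 + 2cos(α−β) + 2d(sin α + sin β) = 132.746332; p = √p² = 11.521559; φ = atan2(−cos α − cos β, d + sin α + sin β) − atan2(−2, p) = 0.000589 rad; t = (φ − α) mod 2π = 6.195493 rad, q = (φ − β) mod 2π = 6.207710 rad → L = 2.18·(6.195493 + 11.521559 + 6.207710) = 2.18·23.924762 = 52.155981 m
RSL: p² = d² − 2 + 2cos(α−β) − 2d(sin α + sin β) = 125.287921; p = √p² = 11.193209; φ = atan2(cos α + cos β, d − sin α − sin β) − atan2(2, p) = -0.000606 rad; t = (α − φ) mod 2π = 0.088888 rad, q = (β − φ) mod 2π = 0.076671 rad → L = 2.18·(0.088888 + 11.193209 + 0.076671) = 2.18·11.358767 = 24.762112 m
RLR: c = (6 − d² + 2cos(α−β) + 2d(sin α − sin β))/8 = -15.092603, |c| > 1 → infeasible
LRL: c = (6 − d² + 2cos(α−β) − 2d(sin α − sin β))/8 = -15.161754, |c| > 1 → infeasible
Shortest: RSL with L = 24.762112 m ≈ 24.7621 m

24.7621 m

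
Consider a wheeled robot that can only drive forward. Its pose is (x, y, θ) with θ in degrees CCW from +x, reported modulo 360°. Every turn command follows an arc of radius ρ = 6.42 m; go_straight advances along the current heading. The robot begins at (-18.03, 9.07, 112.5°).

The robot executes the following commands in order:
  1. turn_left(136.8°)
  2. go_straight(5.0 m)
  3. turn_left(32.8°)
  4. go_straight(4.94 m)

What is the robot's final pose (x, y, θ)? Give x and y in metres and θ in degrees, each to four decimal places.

(-30.9705, -4.2400, 282.1000°)

set_pose: (x, y, θ) = (-18.0300, 9.0700, 112.5000°), ρ = 6.42
turn_left(136.8°): centre at ρ to the left, rotate +136.8° → (-29.9669, 8.8825, 249.3000°)
go_straight(5.0): x += 5.0·cos θ, y += 5.0·sin θ → (-31.7342, 4.2053, 249.3000°)
turn_left(32.8°): centre at ρ to the left, rotate +32.8° → (-32.0060, 0.5902, 282.1000°)
go_straight(4.94): x += 4.94·cos θ, y += 4.94·sin θ → (-30.9705, -4.2400, 282.1000°)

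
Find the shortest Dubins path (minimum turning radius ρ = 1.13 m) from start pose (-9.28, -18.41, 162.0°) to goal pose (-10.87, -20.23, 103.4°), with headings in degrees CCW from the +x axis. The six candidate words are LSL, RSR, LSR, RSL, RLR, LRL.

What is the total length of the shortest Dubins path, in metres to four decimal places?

8.4919 m

Let ψ = atan2(Δy, Δx) = atan2(-1.82, -1.59) = -131.1413° be the start→goal bearing.
Normalize: d = |goal − start| / ρ = 2.416713/1.13 = 2.138684, α = (θ_start − ψ) mod 360° = 293.1413° = 5.116281 rad, β = (θ_goal − ψ) mod 360° = 234.5413° = 4.093518 rad.
Common terms: sin α = -0.919538, cos α = 0.393000, sin β = -0.814534, cos β = -0.580116, cos(α−β) = 0.521010, d² = 4.573968. Work in radians in the unit-radius frame; every candidate has L = ρ·(t + p + q).
LSL: p² = 2 + d² − 2cos(α−β) + 2d(sin α − sin β) = 5.082807; p = √p² = 2.254508; φ = atan2(cos β − cos α, d + sin α − sin β) = -0.446300 rad; t = (φ − α) mod 2π = 0.720604 rad, q = (β − φ) mod 2π = 4.539819 rad → L = 1.13·(0.720604 + 2.254508 + 4.539819) = 1.13·7.514931 = 8.491872 m
RSR: p² = 2 + d² − 2cos(α−β) + 2d(sin β − sin α) = 5.981091; p = √p² = 2.445627; φ = atan2(cos α − cos β, d − sin α + sin β) = 0.409227 rad; t = (α − φ) mod 2π = 4.707054 rad, q = (φ − β) mod 2π = 2.598894 rad → L = 1.13·(4.707054 + 2.445627 + 2.598894) = 1.13·9.751575 = 11.019280 m
LSR: p² = d² − 2 + 2cos(α−β) + 2d(sin α + sin β) = -3.801278 < 0 → infeasible
RSL: p² = d² − 2 + 2cos(α−β) − 2d(sin α + sin β) = 11.033252; p = √p² = 3.321634; φ = atan2(cos α + cos β, d − sin α − sin β) − atan2(2, p) = -0.590250 rad; t = (α − φ) mod 2π = 5.706531 rad, q = (β − φ) mod 2π = 4.683768 rad → L = 1.13·(5.706531 + 3.321634 + 4.683768) = 1.13·13.711934 = 15.494485 m
RLR: c = (6 − d² + 2cos(α−β) + 2d(sin α − sin β))/8 = 0.252364; p = 2π − arccos c = 4.967511 rad; φ = atan2(cos α − cos β, d − sin α + sin β) = 0.409227 rad; t = (α − φ + p/2) mod 2π = 0.907624 rad, q = (α − β − t + p) mod 2π = 5.082650 rad → L = 1.13·(0.907624 + 4.967511 + 5.082650) = 1.13·10.957785 = 12.382297 m
LRL: c = (6 − d² + 2cos(α−β) − 2d(sin α − sin β))/8 = 0.364649; p = 2π − arccos c = 5.085645 rad; φ = atan2(cos β − cos α, d + sin α − sin β) = -0.446300 rad; t = (φ − α + p/2) mod 2π = 3.263426 rad, q = (β − α − t + p) mod 2π = 0.799456 rad → L = 1.13·(3.263426 + 5.085645 + 0.799456) = 1.13·9.148527 = 10.337835 m
Shortest: LSL with L = 8.491872 m ≈ 8.4919 m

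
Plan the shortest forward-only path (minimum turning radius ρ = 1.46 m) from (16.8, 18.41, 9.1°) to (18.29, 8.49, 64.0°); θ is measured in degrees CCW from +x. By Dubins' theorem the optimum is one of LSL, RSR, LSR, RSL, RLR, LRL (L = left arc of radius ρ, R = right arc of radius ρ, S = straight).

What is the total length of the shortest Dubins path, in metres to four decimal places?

14.8582 m

Let ψ = atan2(Δy, Δx) = atan2(-9.92, 1.49) = -81.4579° be the start→goal bearing.
Normalize: d = |goal − start| / ρ = 10.031276/1.46 = 6.870737, α = (θ_start − ψ) mod 360° = 90.5579° = 1.580534 rad, β = (θ_goal − ψ) mod 360° = 145.4579° = 2.538720 rad.
Common terms: sin α = 0.999953, cos α = -0.009738, sin β = 0.567011, cos β = -0.823710, cos(α−β) = 0.575005, d² = 47.207028. Work in radians in the unit-radius frame; every candidate has L = ρ·(t + p + q).
LSL: p² = 2 + d² − 2cos(α−β) + 2d(sin α − sin β) = 54.006271; p = √p² = 7.348896; φ = atan2(cos β − cos α, d + sin α − sin β) = -0.110989 rad; t = (φ − α) mod 2π = 4.591662 rad, q = (β − φ) mod 2π = 2.649709 rad → L = 1.46·(4.591662 + 7.348896 + 2.649709) = 1.46·14.590267 = 21.301790 m
RSR: p² = 2 + d² − 2cos(α−β) + 2d(sin β − sin α) = 42.107763; p = √p² = 6.489049; φ = atan2(cos α − cos β, d − sin α + sin β) = 0.125769 rad; t = (α − φ) mod 2π = 1.454765 rad, q = (φ − β) mod 2π = 3.870235 rad → L = 1.46·(1.454765 + 6.489049 + 3.870235) = 1.46·11.814049 = 17.248512 m
LSR: p² = d² − 2 + 2cos(α−β) + 2d(sin α + sin β) = 67.889429; p = √p² = 8.239504; φ = atan2(−cos α − cos β, d + sin α + sin β) − atan2(−2, p) = 0.336585 rad; t = (φ − α) mod 2π = 5.039236 rad, q = (φ − β) mod 2π = 4.081050 rad → L = 1.46·(5.039236 + 8.239504 + 4.081050) = 1.46·17.359790 = 25.345294 m
RSL: p² = d² − 2 + 2cos(α−β) − 2d(sin α + sin β) = 24.824647; p = √p² = 4.982434; φ = atan2(cos α + cos β, d − sin α − sin β) − atan2(2, p) = -0.537589 rad; t = (α − φ) mod 2π = 2.118123 rad, q = (β − φ) mod 2π = 3.076309 rad → L = 1.46·(2.118123 + 4.982434 + 3.076309) = 1.46·10.176867 = 14.858225 m
RLR: c = (6 − d² + 2cos(α−β) + 2d(sin α − sin β))/8 = -4.263470, |c| > 1 → infeasible
LRL: c = (6 − d² + 2cos(α−β) − 2d(sin α − sin β))/8 = -5.750784, |c| > 1 → infeasible
Shortest: RSL with L = 14.858225 m ≈ 14.8582 m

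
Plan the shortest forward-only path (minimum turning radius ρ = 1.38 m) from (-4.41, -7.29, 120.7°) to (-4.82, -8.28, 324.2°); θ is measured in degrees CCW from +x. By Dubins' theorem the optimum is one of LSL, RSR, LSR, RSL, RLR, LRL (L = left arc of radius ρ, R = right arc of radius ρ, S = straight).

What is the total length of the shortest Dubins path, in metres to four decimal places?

8.3841 m

Let ψ = atan2(Δy, Δx) = atan2(-0.99, -0.41) = -112.4965° be the start→goal bearing.
Normalize: d = |goal − start| / ρ = 1.071541/1.38 = 0.776479, α = (θ_start − ψ) mod 360° = 233.1965° = 4.070046 rad, β = (θ_goal − ψ) mod 360° = 76.6965° = 1.338606 rad.
Common terms: sin α = -0.800694, cos α = -0.599073, sin β = 0.973165, cos β = 0.230110, cos(α−β) = -0.917060, d² = 0.602920. Work in radians in the unit-radius frame; every candidate has L = ρ·(t + p + q).
LSL: p² = 2 + d² − 2cos(α−β) + 2d(sin α − sin β) = 1.682311; p = √p² = 1.297039; φ = atan2(cos β − cos α, d + sin α − sin β) = 2.448020 rad; t = (φ − α) mod 2π = 4.661159 rad, q = (β − φ) mod 2π = 5.173771 rad → L = 1.38·(4.661159 + 1.297039 + 5.173771) = 1.38·11.131970 = 15.362118 m
RSR: p² = 2 + d² − 2cos(α−β) + 2d(sin β − sin α) = 7.191768; p = √p² = 2.681747; φ = atan2(cos α − cos β, d − sin α + sin β) = -0.314346 rad; t = (α − φ) mod 2π = 4.384393 rad, q = (φ − β) mod 2π = 4.630233 rad → L = 1.38·(4.384393 + 2.681747 + 4.630233) = 1.38·11.696373 = 16.140995 m
LSR: p² = d² − 2 + 2cos(α−β) + 2d(sin α + sin β) = -2.963362 < 0 → infeasible
RSL: p² = d² − 2 + 2cos(α−β) − 2d(sin α + sin β) = -3.499040 < 0 → infeasible
RLR: c = (6 − d² + 2cos(α−β) + 2d(sin α − sin β))/8 = 0.101029; p = 2π − arccos c = 4.813591 rad; φ = atan2(cos α − cos β, d − sin α + sin β) = -0.314346 rad; t = (α − φ + p/2) mod 2π = 0.508003 rad, q = (α − β − t + p) mod 2π = 0.753843 rad → L = 1.38·(0.508003 + 4.813591 + 0.753843) = 1.38·6.075436 = 8.384102 m
LRL: c = (6 − d² + 2cos(α−β) − 2d(sin α − sin β))/8 = 0.789711; p = 2π − arccos c = 5.622727 rad; φ = atan2(cos β − cos α, d + sin α − sin β) = 2.448020 rad; t = (φ − α + p/2) mod 2π = 1.189337 rad, q = (β − α − t + p) mod 2π = 1.701950 rad → L = 1.38·(1.189337 + 5.622727 + 1.701950) = 1.38·8.514014 = 11.749339 m
Shortest: RLR with L = 8.384102 m ≈ 8.3841 m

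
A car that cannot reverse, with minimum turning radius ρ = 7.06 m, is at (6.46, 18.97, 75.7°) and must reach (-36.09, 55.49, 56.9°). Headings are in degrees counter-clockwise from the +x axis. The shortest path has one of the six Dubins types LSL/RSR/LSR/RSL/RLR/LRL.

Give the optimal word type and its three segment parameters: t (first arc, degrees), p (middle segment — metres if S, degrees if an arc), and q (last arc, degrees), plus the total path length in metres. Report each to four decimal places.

LSR: t = 77.4354°, p = 40.5515 m, q = 96.2354°, L = 61.9513 m

Let ψ = atan2(Δy, Δx) = atan2(36.52, -42.55) = 139.3610° be the start→goal bearing.
Normalize: d = |goal − start| / ρ = 56.073282/7.06 = 7.942391, α = (θ_start − ψ) mod 360° = 296.3390° = 5.172091 rad, β = (θ_goal − ψ) mod 360° = 277.5390° = 4.843969 rad.
Common terms: sin α = -0.896185, cos α = 0.443681, sin β = -0.991356, cos β = 0.131201, cos(α−β) = 0.946649, d² = 63.081577. Work in radians in the unit-radius frame; every candidate has L = ρ·(t + p + q).
LSL: p² = 2 + d² − 2cos(α−β) + 2d(sin α − sin β) = 64.700050; p = √p² = 8.043634; φ = atan2(cos β − cos α, d + sin α − sin β) = -0.038858 rad; t = (φ − α) mod 2π = 1.072237 rad, q = (β − φ) mod 2π = 4.882827 rad → L = 7.06·(1.072237 + 8.043634 + 4.882827) = 7.06·13.998698 = 98.830804 m
RSR: p² = 2 + d² − 2cos(α−β) + 2d(sin β − sin α) = 61.676508; p = √p² = 7.853439; φ = atan2(cos α − cos β, d − sin α + sin β) = 0.039799 rad; t = (α − φ) mod 2π = 5.132291 rad, q = (φ − β) mod 2π = 1.479016 rad → L = 7.06·(5.132291 + 7.853439 + 1.479016) = 7.06·14.464746 = 102.121110 m
LSR: p² = d² − 2 + 2cos(α−β) + 2d(sin α + sin β) = 32.991703; p = √p² = 5.743840; φ = atan2(−cos α − cos β, d + sin α + sin β) − atan2(−2, p) = 0.240408 rad; t = (φ − α) mod 2π = 1.351502 rad, q = (φ − β) mod 2π = 1.679624 rad → L = 7.06·(1.351502 + 5.743840 + 1.679624) = 7.06·8.774967 = 61.951265 m
RSL: p² = d² − 2 + 2cos(α−β) − 2d(sin α + sin β) = 92.958048; p = √p² = 9.641475; φ = atan2(cos α + cos β, d − sin α − sin β) − atan2(2, p) = -0.146120 rad; t = (α − φ) mod 2π = 5.318211 rad, q = (β − φ) mod 2π = 4.990089 rad → L = 7.06·(5.318211 + 9.641475 + 4.990089) = 7.06·19.949775 = 140.845414 m
RLR: c = (6 − d² + 2cos(α−β) + 2d(sin α − sin β))/8 = -6.709563, |c| > 1 → infeasible
LRL: c = (6 − d² + 2cos(α−β) − 2d(sin α − sin β))/8 = -7.087506, |c| > 1 → infeasible
Shortest: LSR with L = 61.951265 m ≈ 61.9513 m
Convert LSR to answer units (arcs ×180/π): t = 1.351502·180/π = 77.4354°, p = ρ·p = 7.06·5.743840 = 40.5515 m, q = 1.679624·180/π = 96.2354°, L = 61.9513 m.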